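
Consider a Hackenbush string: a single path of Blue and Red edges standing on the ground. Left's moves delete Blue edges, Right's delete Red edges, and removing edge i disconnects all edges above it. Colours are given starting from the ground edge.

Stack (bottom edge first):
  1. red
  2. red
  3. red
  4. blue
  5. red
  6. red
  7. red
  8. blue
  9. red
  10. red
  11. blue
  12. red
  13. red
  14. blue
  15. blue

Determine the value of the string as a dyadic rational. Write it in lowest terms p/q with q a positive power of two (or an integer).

-11993/4096

Recurse on prefixes of the 15-edge string red red red blue red red red blue red red blue red red blue blue:
v(r) = { · | 0 } gives -1
v(rr) = { · | -1, 0 } gives -2
v(rrr) = { · | -2, -1, 0 } gives -3
v(rrrb) = { -3 | -2, -1, 0 } gives -5/2
v(rrrbr) = { -3 | -5/2, -2, -1, 0 } gives -11/4
v(rrrbrr) = { -3 | -11/4, -5/2, -2, -1, 0 } gives -23/8
v(rrrbrrr) = { -3 | -23/8, -11/4, -5/2, -2, -1, 0 } gives -47/16
v(rrrbrrrb) = { -3, -47/16 | -23/8, -11/4, -5/2, -2, -1, 0 } gives -93/32
v(rrrbrrrbr) = { -3, -47/16 | -93/32, -23/8, -11/4, -5/2, -2, -1, 0 } gives -187/64
v(rrrbrrrbrr) = { -3, -47/16 | -187/64, -93/32, -23/8, -11/4, -5/2, -2, -1, 0 } gives -375/128
v(rrrbrrrbrrb) = { -3, -47/16, -375/128 | -187/64, -93/32, -23/8, -11/4, -5/2, -2, -1, 0 } gives -749/256
v(rrrbrrrbrrbr) = { -3, -47/16, -375/128 | -749/256, -187/64, -93/32, -23/8, -11/4, -5/2, -2, -1, 0 } gives -1499/512
v(rrrbrrrbrrbrr) = { -3, -47/16, -375/128 | -1499/512, -749/256, -187/64, -93/32, -23/8, -11/4, -5/2, -2, -1, 0 } gives -2999/1024
v(rrrbrrrbrrbrrb) = { -3, -47/16, -375/128, -2999/1024 | -1499/512, -749/256, -187/64, -93/32, -23/8, -11/4, -5/2, -2, -1, 0 } gives -5997/2048
v(rrrbrrrbrrbrrbb) = { -3, -47/16, -375/128, -2999/1024, -5997/2048 | -1499/512, -749/256, -187/64, -93/32, -23/8, -11/4, -5/2, -2, -1, 0 } gives -11993/4096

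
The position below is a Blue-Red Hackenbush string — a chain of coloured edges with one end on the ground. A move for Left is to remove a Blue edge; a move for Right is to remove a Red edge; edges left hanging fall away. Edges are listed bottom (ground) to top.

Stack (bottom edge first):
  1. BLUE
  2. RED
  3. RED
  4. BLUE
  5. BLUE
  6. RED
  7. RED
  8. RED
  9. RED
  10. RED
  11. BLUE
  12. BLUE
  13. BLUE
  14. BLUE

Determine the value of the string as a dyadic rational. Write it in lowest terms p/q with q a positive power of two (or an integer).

Prefix values for BLUE RED RED BLUE BLUE RED RED RED RED RED BLUE BLUE BLUE BLUE via {L|R} + simplicity:
1 of 14 · B · max L 0 · min R +∞ → 1
2 of 14 · BR · max L 0 · min R 1 → 1/2
3 of 14 · BRR · max L 0 · min R 1/2 → 1/4
4 of 14 · BRRB · max L 1/4 · min R 1/2 → 3/8
5 of 14 · BRRBB · max L 3/8 · min R 1/2 → 7/16
6 of 14 · BRRBBR · max L 3/8 · min R 7/16 → 13/32
7 of 14 · BRRBBRR · max L 3/8 · min R 13/32 → 25/64
8 of 14 · BRRBBRRR · max L 3/8 · min R 25/64 → 49/128
9 of 14 · BRRBBRRRR · max L 3/8 · min R 49/128 → 97/256
10 of 14 · BRRBBRRRRR · max L 3/8 · min R 97/256 → 193/512
11 of 14 · BRRBBRRRRRB · max L 193/512 · min R 97/256 → 387/1024
12 of 14 · BRRBBRRRRRBB · max L 387/1024 · min R 97/256 → 775/2048
13 of 14 · BRRBBRRRRRBBB · max L 775/2048 · min R 97/256 → 1551/4096
14 of 14 · BRRBBRRRRRBBBB · max L 1551/4096 · min R 97/256 → 3103/8192

3103/8192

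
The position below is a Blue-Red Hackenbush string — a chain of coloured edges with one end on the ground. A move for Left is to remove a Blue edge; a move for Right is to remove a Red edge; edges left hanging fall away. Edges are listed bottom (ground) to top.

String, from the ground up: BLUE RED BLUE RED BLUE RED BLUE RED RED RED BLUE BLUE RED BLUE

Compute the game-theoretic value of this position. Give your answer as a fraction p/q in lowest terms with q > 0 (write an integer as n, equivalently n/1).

5403/8192

v(B) = { 0 | none } → 1
v(BR) = { 0 | 1 } → 1/2
v(BRB) = { 0; 1/2 | 1 } → 3/4
v(BRBR) = { 0; 1/2 | 3/4; 1 } → 5/8
v(BRBRB) = { 0; 1/2; 5/8 | 3/4; 1 } → 11/16
v(BRBRBR) = { 0; 1/2; 5/8 | 11/16; 3/4; 1 } → 21/32
v(BRBRBRB) = { 0; 1/2; 5/8; 21/32 | 11/16; 3/4; 1 } → 43/64
v(BRBRBRBR) = { 0; 1/2; 5/8; 21/32 | 43/64; 11/16; 3/4; 1 } → 85/128
v(BRBRBRBRR) = { 0; 1/2; 5/8; 21/32 | 85/128; 43/64; 11/16; 3/4; 1 } → 169/256
v(BRBRBRBRRR) = { 0; 1/2; 5/8; 21/32 | 169/256; 85/128; 43/64; 11/16; 3/4; 1 } → 337/512
v(BRBRBRBRRRB) = { 0; 1/2; 5/8; 21/32; 337/512 | 169/256; 85/128; 43/64; 11/16; 3/4; 1 } → 675/1024
v(BRBRBRBRRRBB) = { 0; 1/2; 5/8; 21/32; 337/512; 675/1024 | 169/256; 85/128; 43/64; 11/16; 3/4; 1 } → 1351/2048
v(BRBRBRBRRRBBR) = { 0; 1/2; 5/8; 21/32; 337/512; 675/1024 | 1351/2048; 169/256; 85/128; 43/64; 11/16; 3/4; 1 } → 2701/4096
v(BRBRBRBRRRBBRB) = { 0; 1/2; 5/8; 21/32; 337/512; 675/1024; 2701/4096 | 1351/2048; 169/256; 85/128; 43/64; 11/16; 3/4; 1 } → 5403/8192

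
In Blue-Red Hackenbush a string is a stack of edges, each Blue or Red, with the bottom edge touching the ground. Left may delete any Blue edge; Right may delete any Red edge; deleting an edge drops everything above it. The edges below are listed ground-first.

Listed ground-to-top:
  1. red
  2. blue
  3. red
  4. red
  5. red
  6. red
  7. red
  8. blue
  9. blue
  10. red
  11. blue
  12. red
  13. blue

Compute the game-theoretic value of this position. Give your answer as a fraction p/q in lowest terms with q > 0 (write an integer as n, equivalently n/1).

1 of 13 · r · max L −∞ · min R 0 → -1
2 of 13 · rb · max L -1 · min R 0 → -1/2
3 of 13 · rbr · max L -1 · min R -1/2 → -3/4
4 of 13 · rbrr · max L -1 · min R -3/4 → -7/8
5 of 13 · rbrrr · max L -1 · min R -7/8 → -15/16
6 of 13 · rbrrrr · max L -1 · min R -15/16 → -31/32
7 of 13 · rbrrrrr · max L -1 · min R -31/32 → -63/64
8 of 13 · rbrrrrrb · max L -63/64 · min R -31/32 → -125/128
9 of 13 · rbrrrrrbb · max L -125/128 · min R -31/32 → -249/256
10 of 13 · rbrrrrrbbr · max L -125/128 · min R -249/256 → -499/512
11 of 13 · rbrrrrrbbrb · max L -499/512 · min R -249/256 → -997/1024
12 of 13 · rbrrrrrbbrbr · max L -499/512 · min R -997/1024 → -1995/2048
13 of 13 · rbrrrrrbbrbrb · max L -1995/2048 · min R -997/1024 → -3989/4096

-3989/4096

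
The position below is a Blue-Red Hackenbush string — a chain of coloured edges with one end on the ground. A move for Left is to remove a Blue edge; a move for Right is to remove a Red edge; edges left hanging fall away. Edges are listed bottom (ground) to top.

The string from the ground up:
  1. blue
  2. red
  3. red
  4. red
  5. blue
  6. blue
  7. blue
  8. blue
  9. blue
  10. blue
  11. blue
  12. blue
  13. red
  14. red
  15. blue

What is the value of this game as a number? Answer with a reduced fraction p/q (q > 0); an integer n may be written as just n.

Recurse on prefixes of the 15-edge string blue red red red blue blue blue blue blue blue blue blue red red blue:
step 1: add blue to get b; options L={ 0 } R={ none } so 1
step 2: add red to get br; options L={ 0 } R={ 1 } so 1/2
step 3: add red to get brr; options L={ 0 } R={ 1/2, 1 } so 1/4
step 4: add red to get brrr; options L={ 0 } R={ 1/4, 1/2, 1 } so 1/8
step 5: add blue to get brrrb; options L={ 0, 1/8 } R={ 1/4, 1/2, 1 } so 3/16
step 6: add blue to get brrrbb; options L={ 0, 1/8, 3/16 } R={ 1/4, 1/2, 1 } so 7/32
step 7: add blue to get brrrbbb; options L={ 0, 1/8, 3/16, 7/32 } R={ 1/4, 1/2, 1 } so 15/64
step 8: add blue to get brrrbbbb; options L={ 0, 1/8, 3/16, 7/32, 15/64 } R={ 1/4, 1/2, 1 } so 31/128
step 9: add blue to get brrrbbbbb; options L={ 0, 1/8, 3/16, 7/32, 15/64, 31/128 } R={ 1/4, 1/2, 1 } so 63/256
step 10: add blue to get brrrbbbbbb; options L={ 0, 1/8, 3/16, 7/32, 15/64, 31/128, 63/256 } R={ 1/4, 1/2, 1 } so 127/512
step 11: add blue to get brrrbbbbbbb; options L={ 0, 1/8, 3/16, 7/32, 15/64, 31/128, 63/256, 127/512 } R={ 1/4, 1/2, 1 } so 255/1024
step 12: add blue to get brrrbbbbbbbb; options L={ 0, 1/8, 3/16, 7/32, 15/64, 31/128, 63/256, 127/512, 255/1024 } R={ 1/4, 1/2, 1 } so 511/2048
step 13: add red to get brrrbbbbbbbbr; options L={ 0, 1/8, 3/16, 7/32, 15/64, 31/128, 63/256, 127/512, 255/1024 } R={ 511/2048, 1/4, 1/2, 1 } so 1021/4096
step 14: add red to get brrrbbbbbbbbrr; options L={ 0, 1/8, 3/16, 7/32, 15/64, 31/128, 63/256, 127/512, 255/1024 } R={ 1021/4096, 511/2048, 1/4, 1/2, 1 } so 2041/8192
step 15: add blue to get brrrbbbbbbbbrrb; options L={ 0, 1/8, 3/16, 7/32, 15/64, 31/128, 63/256, 127/512, 255/1024, 2041/8192 } R={ 1021/4096, 511/2048, 1/4, 1/2, 1 } so 4083/16384

4083/16384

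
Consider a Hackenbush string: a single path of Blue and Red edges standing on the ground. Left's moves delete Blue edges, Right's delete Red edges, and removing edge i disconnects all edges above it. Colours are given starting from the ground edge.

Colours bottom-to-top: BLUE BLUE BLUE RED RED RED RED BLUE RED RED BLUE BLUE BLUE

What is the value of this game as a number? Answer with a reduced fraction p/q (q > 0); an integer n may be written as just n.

Recurse on prefixes of the 13-edge string BLUE BLUE BLUE RED RED RED RED BLUE RED RED BLUE BLUE BLUE:
value_1 [B]  L=[0]  R=[]  — 1
value_2 [BB]  L=[0, 1]  R=[]  — 2
value_3 [BBB]  L=[0, 1, 2]  R=[]  — 3
value_4 [BBBR]  L=[0, 1, 2]  R=[3]  — 5/2
value_5 [BBBRR]  L=[0, 1, 2]  R=[5/2, 3]  — 9/4
value_6 [BBBRRR]  L=[0, 1, 2]  R=[9/4, 5/2, 3]  — 17/8
value_7 [BBBRRRR]  L=[0, 1, 2]  R=[17/8, 9/4, 5/2, 3]  — 33/16
value_8 [BBBRRRRB]  L=[0, 1, 2, 33/16]  R=[17/8, 9/4, 5/2, 3]  — 67/32
value_9 [BBBRRRRBR]  L=[0, 1, 2, 33/16]  R=[67/32, 17/8, 9/4, 5/2, 3]  — 133/64
value_10 [BBBRRRRBRR]  L=[0, 1, 2, 33/16]  R=[133/64, 67/32, 17/8, 9/4, 5/2, 3]  — 265/128
value_11 [BBBRRRRBRRB]  L=[0, 1, 2, 33/16, 265/128]  R=[133/64, 67/32, 17/8, 9/4, 5/2, 3]  — 531/256
value_12 [BBBRRRRBRRBB]  L=[0, 1, 2, 33/16, 265/128, 531/256]  R=[133/64, 67/32, 17/8, 9/4, 5/2, 3]  — 1063/512
value_13 [BBBRRRRBRRBBB]  L=[0, 1, 2, 33/16, 265/128, 531/256, 1063/512]  R=[133/64, 67/32, 17/8, 9/4, 5/2, 3]  — 2127/1024

2127/1024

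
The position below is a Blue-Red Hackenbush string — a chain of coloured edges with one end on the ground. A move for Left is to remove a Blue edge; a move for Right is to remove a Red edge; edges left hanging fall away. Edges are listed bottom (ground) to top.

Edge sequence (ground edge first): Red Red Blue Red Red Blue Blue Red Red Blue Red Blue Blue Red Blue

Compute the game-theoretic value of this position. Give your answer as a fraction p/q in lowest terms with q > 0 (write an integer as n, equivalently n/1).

-14757/8192

Recurse on prefixes of the 15-edge string Red Red Blue Red Red Blue Blue Red Red Blue Red Blue Blue Red Blue:
step 1: add Red to get R; options L={  } R={ 0 } -> -1
step 2: add Red to get RR; options L={  } R={ -1; 0 } -> -2
step 3: add Blue to get RRB; options L={ -2 } R={ -1; 0 } -> -3/2
step 4: add Red to get RRBR; options L={ -2 } R={ -3/2; -1; 0 } -> -7/4
step 5: add Red to get RRBRR; options L={ -2 } R={ -7/4; -3/2; -1; 0 } -> -15/8
step 6: add Blue to get RRBRRB; options L={ -2; -15/8 } R={ -7/4; -3/2; -1; 0 } -> -29/16
step 7: add Blue to get RRBRRBB; options L={ -2; -15/8; -29/16 } R={ -7/4; -3/2; -1; 0 } -> -57/32
step 8: add Red to get RRBRRBBR; options L={ -2; -15/8; -29/16 } R={ -57/32; -7/4; -3/2; -1; 0 } -> -115/64
step 9: add Red to get RRBRRBBRR; options L={ -2; -15/8; -29/16 } R={ -115/64; -57/32; -7/4; -3/2; -1; 0 } -> -231/128
step 10: add Blue to get RRBRRBBRRB; options L={ -2; -15/8; -29/16; -231/128 } R={ -115/64; -57/32; -7/4; -3/2; -1; 0 } -> -461/256
step 11: add Red to get RRBRRBBRRBR; options L={ -2; -15/8; -29/16; -231/128 } R={ -461/256; -115/64; -57/32; -7/4; -3/2; -1; 0 } -> -923/512
step 12: add Blue to get RRBRRBBRRBRB; options L={ -2; -15/8; -29/16; -231/128; -923/512 } R={ -461/256; -115/64; -57/32; -7/4; -3/2; -1; 0 } -> -1845/1024
step 13: add Blue to get RRBRRBBRRBRBB; options L={ -2; -15/8; -29/16; -231/128; -923/512; -1845/1024 } R={ -461/256; -115/64; -57/32; -7/4; -3/2; -1; 0 } -> -3689/2048
step 14: add Red to get RRBRRBBRRBRBBR; options L={ -2; -15/8; -29/16; -231/128; -923/512; -1845/1024 } R={ -3689/2048; -461/256; -115/64; -57/32; -7/4; -3/2; -1; 0 } -> -7379/4096
step 15: add Blue to get RRBRRBBRRBRBBRB; options L={ -2; -15/8; -29/16; -231/128; -923/512; -1845/1024; -7379/4096 } R={ -3689/2048; -461/256; -115/64; -57/32; -7/4; -3/2; -1; 0 } -> -14757/8192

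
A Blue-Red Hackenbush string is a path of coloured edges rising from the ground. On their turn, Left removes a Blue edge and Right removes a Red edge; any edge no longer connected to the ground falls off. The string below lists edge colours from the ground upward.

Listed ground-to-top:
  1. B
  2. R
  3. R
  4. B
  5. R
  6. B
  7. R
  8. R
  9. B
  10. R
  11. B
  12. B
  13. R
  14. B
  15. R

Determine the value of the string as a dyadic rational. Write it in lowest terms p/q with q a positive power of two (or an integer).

5301/16384

Recurse on prefixes of the 15-edge string B R R B R B R R B R B B R B R:
1 of 15 · B · max L 0 · min R +∞ -> 1
2 of 15 · BR · max L 0 · min R 1 -> 1/2
3 of 15 · BRR · max L 0 · min R 1/2 -> 1/4
4 of 15 · BRRB · max L 1/4 · min R 1/2 -> 3/8
5 of 15 · BRRBR · max L 1/4 · min R 3/8 -> 5/16
6 of 15 · BRRBRB · max L 5/16 · min R 3/8 -> 11/32
7 of 15 · BRRBRBR · max L 5/16 · min R 11/32 -> 21/64
8 of 15 · BRRBRBRR · max L 5/16 · min R 21/64 -> 41/128
9 of 15 · BRRBRBRRB · max L 41/128 · min R 21/64 -> 83/256
10 of 15 · BRRBRBRRBR · max L 41/128 · min R 83/256 -> 165/512
11 of 15 · BRRBRBRRBRB · max L 165/512 · min R 83/256 -> 331/1024
12 of 15 · BRRBRBRRBRBB · max L 331/1024 · min R 83/256 -> 663/2048
13 of 15 · BRRBRBRRBRBBR · max L 331/1024 · min R 663/2048 -> 1325/4096
14 of 15 · BRRBRBRRBRBBRB · max L 1325/4096 · min R 663/2048 -> 2651/8192
15 of 15 · BRRBRBRRBRBBRBR · max L 1325/4096 · min R 2651/8192 -> 5301/16384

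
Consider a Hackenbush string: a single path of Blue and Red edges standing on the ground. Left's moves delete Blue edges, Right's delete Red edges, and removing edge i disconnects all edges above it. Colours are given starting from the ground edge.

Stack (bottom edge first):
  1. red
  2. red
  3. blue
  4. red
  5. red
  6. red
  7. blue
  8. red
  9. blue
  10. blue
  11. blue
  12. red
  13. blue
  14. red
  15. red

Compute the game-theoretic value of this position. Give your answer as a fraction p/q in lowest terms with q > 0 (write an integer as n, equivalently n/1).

-15639/8192

value_1 [r]  L=[none]  R=[0]  ⇒ -1
value_2 [rr]  L=[none]  R=[-1; 0]  ⇒ -2
value_3 [rrb]  L=[-2]  R=[-1; 0]  ⇒ -3/2
value_4 [rrbr]  L=[-2]  R=[-3/2; -1; 0]  ⇒ -7/4
value_5 [rrbrr]  L=[-2]  R=[-7/4; -3/2; -1; 0]  ⇒ -15/8
value_6 [rrbrrr]  L=[-2]  R=[-15/8; -7/4; -3/2; -1; 0]  ⇒ -31/16
value_7 [rrbrrrb]  L=[-2; -31/16]  R=[-15/8; -7/4; -3/2; -1; 0]  ⇒ -61/32
value_8 [rrbrrrbr]  L=[-2; -31/16]  R=[-61/32; -15/8; -7/4; -3/2; -1; 0]  ⇒ -123/64
value_9 [rrbrrrbrb]  L=[-2; -31/16; -123/64]  R=[-61/32; -15/8; -7/4; -3/2; -1; 0]  ⇒ -245/128
value_10 [rrbrrrbrbb]  L=[-2; -31/16; -123/64; -245/128]  R=[-61/32; -15/8; -7/4; -3/2; -1; 0]  ⇒ -489/256
value_11 [rrbrrrbrbbb]  L=[-2; -31/16; -123/64; -245/128; -489/256]  R=[-61/32; -15/8; -7/4; -3/2; -1; 0]  ⇒ -977/512
value_12 [rrbrrrbrbbbr]  L=[-2; -31/16; -123/64; -245/128; -489/256]  R=[-977/512; -61/32; -15/8; -7/4; -3/2; -1; 0]  ⇒ -1955/1024
value_13 [rrbrrrbrbbbrb]  L=[-2; -31/16; -123/64; -245/128; -489/256; -1955/1024]  R=[-977/512; -61/32; -15/8; -7/4; -3/2; -1; 0]  ⇒ -3909/2048
value_14 [rrbrrrbrbbbrbr]  L=[-2; -31/16; -123/64; -245/128; -489/256; -1955/1024]  R=[-3909/2048; -977/512; -61/32; -15/8; -7/4; -3/2; -1; 0]  ⇒ -7819/4096
value_15 [rrbrrrbrbbbrbrr]  L=[-2; -31/16; -123/64; -245/128; -489/256; -1955/1024]  R=[-7819/4096; -3909/2048; -977/512; -61/32; -15/8; -7/4; -3/2; -1; 0]  ⇒ -15639/8192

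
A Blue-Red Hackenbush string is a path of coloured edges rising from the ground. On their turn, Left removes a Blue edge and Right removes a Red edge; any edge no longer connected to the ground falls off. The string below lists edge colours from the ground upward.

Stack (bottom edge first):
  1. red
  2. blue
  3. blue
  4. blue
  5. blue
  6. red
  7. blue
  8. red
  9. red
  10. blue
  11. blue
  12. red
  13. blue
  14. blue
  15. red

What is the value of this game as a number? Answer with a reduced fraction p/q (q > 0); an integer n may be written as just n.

-1427/16384

Build G(s[:k]) for k = 1..15, string s = red blue blue blue blue red blue red red blue blue red blue blue red.
1 of 15 · r · max L −∞ · min R 0 so -1
2 of 15 · rb · max L -1 · min R 0 so -1/2
3 of 15 · rbb · max L -1/2 · min R 0 so -1/4
4 of 15 · rbbb · max L -1/4 · min R 0 so -1/8
5 of 15 · rbbbb · max L -1/8 · min R 0 so -1/16
6 of 15 · rbbbbr · max L -1/8 · min R -1/16 so -3/32
7 of 15 · rbbbbrb · max L -3/32 · min R -1/16 so -5/64
8 of 15 · rbbbbrbr · max L -3/32 · min R -5/64 so -11/128
9 of 15 · rbbbbrbrr · max L -3/32 · min R -11/128 so -23/256
10 of 15 · rbbbbrbrrb · max L -23/256 · min R -11/128 so -45/512
11 of 15 · rbbbbrbrrbb · max L -45/512 · min R -11/128 so -89/1024
12 of 15 · rbbbbrbrrbbr · max L -45/512 · min R -89/1024 so -179/2048
13 of 15 · rbbbbrbrrbbrb · max L -179/2048 · min R -89/1024 so -357/4096
14 of 15 · rbbbbrbrrbbrbb · max L -357/4096 · min R -89/1024 so -713/8192
15 of 15 · rbbbbrbrrbbrbbr · max L -357/4096 · min R -713/8192 so -1427/16384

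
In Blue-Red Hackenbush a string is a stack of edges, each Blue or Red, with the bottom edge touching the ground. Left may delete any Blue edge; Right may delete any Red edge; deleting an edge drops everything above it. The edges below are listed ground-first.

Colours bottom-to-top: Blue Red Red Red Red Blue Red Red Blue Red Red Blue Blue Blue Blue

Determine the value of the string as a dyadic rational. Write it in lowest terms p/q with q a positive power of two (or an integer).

1183/16384

g_1 [B]  L=[0]  R=[·]  => 1
g_2 [BR]  L=[0]  R=[1]  => 1/2
g_3 [BRR]  L=[0]  R=[1/2,1]  => 1/4
g_4 [BRRR]  L=[0]  R=[1/4,1/2,1]  => 1/8
g_5 [BRRRR]  L=[0]  R=[1/8,1/4,1/2,1]  => 1/16
g_6 [BRRRRB]  L=[0,1/16]  R=[1/8,1/4,1/2,1]  => 3/32
g_7 [BRRRRBR]  L=[0,1/16]  R=[3/32,1/8,1/4,1/2,1]  => 5/64
g_8 [BRRRRBRR]  L=[0,1/16]  R=[5/64,3/32,1/8,1/4,1/2,1]  => 9/128
g_9 [BRRRRBRRB]  L=[0,1/16,9/128]  R=[5/64,3/32,1/8,1/4,1/2,1]  => 19/256
g_10 [BRRRRBRRBR]  L=[0,1/16,9/128]  R=[19/256,5/64,3/32,1/8,1/4,1/2,1]  => 37/512
g_11 [BRRRRBRRBRR]  L=[0,1/16,9/128]  R=[37/512,19/256,5/64,3/32,1/8,1/4,1/2,1]  => 73/1024
g_12 [BRRRRBRRBRRB]  L=[0,1/16,9/128,73/1024]  R=[37/512,19/256,5/64,3/32,1/8,1/4,1/2,1]  => 147/2048
g_13 [BRRRRBRRBRRBB]  L=[0,1/16,9/128,73/1024,147/2048]  R=[37/512,19/256,5/64,3/32,1/8,1/4,1/2,1]  => 295/4096
g_14 [BRRRRBRRBRRBBB]  L=[0,1/16,9/128,73/1024,147/2048,295/4096]  R=[37/512,19/256,5/64,3/32,1/8,1/4,1/2,1]  => 591/8192
g_15 [BRRRRBRRBRRBBBB]  L=[0,1/16,9/128,73/1024,147/2048,295/4096,591/8192]  R=[37/512,19/256,5/64,3/32,1/8,1/4,1/2,1]  => 1183/16384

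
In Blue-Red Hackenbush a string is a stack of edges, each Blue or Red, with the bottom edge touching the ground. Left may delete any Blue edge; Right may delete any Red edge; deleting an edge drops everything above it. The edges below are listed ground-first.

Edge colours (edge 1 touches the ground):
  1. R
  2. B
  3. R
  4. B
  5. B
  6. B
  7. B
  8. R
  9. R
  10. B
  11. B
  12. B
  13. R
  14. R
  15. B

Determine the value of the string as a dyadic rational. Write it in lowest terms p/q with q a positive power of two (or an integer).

-8589/16384

Build G(s[:k]) for k = 1..15, string s = R B R B B B B R R B B B R R B.
G_1 [R]  L=[∅]  R=[0]  -> -1
G_2 [RB]  L=[-1]  R=[0]  -> -1/2
G_3 [RBR]  L=[-1]  R=[-1/2,0]  -> -3/4
G_4 [RBRB]  L=[-1,-3/4]  R=[-1/2,0]  -> -5/8
G_5 [RBRBB]  L=[-1,-3/4,-5/8]  R=[-1/2,0]  -> -9/16
G_6 [RBRBBB]  L=[-1,-3/4,-5/8,-9/16]  R=[-1/2,0]  -> -17/32
G_7 [RBRBBBB]  L=[-1,-3/4,-5/8,-9/16,-17/32]  R=[-1/2,0]  -> -33/64
G_8 [RBRBBBBR]  L=[-1,-3/4,-5/8,-9/16,-17/32]  R=[-33/64,-1/2,0]  -> -67/128
G_9 [RBRBBBBRR]  L=[-1,-3/4,-5/8,-9/16,-17/32]  R=[-67/128,-33/64,-1/2,0]  -> -135/256
G_10 [RBRBBBBRRB]  L=[-1,-3/4,-5/8,-9/16,-17/32,-135/256]  R=[-67/128,-33/64,-1/2,0]  -> -269/512
G_11 [RBRBBBBRRBB]  L=[-1,-3/4,-5/8,-9/16,-17/32,-135/256,-269/512]  R=[-67/128,-33/64,-1/2,0]  -> -537/1024
G_12 [RBRBBBBRRBBB]  L=[-1,-3/4,-5/8,-9/16,-17/32,-135/256,-269/512,-537/1024]  R=[-67/128,-33/64,-1/2,0]  -> -1073/2048
G_13 [RBRBBBBRRBBBR]  L=[-1,-3/4,-5/8,-9/16,-17/32,-135/256,-269/512,-537/1024]  R=[-1073/2048,-67/128,-33/64,-1/2,0]  -> -2147/4096
G_14 [RBRBBBBRRBBBRR]  L=[-1,-3/4,-5/8,-9/16,-17/32,-135/256,-269/512,-537/1024]  R=[-2147/4096,-1073/2048,-67/128,-33/64,-1/2,0]  -> -4295/8192
G_15 [RBRBBBBRRBBBRRB]  L=[-1,-3/4,-5/8,-9/16,-17/32,-135/256,-269/512,-537/1024,-4295/8192]  R=[-2147/4096,-1073/2048,-67/128,-33/64,-1/2,0]  -> -8589/16384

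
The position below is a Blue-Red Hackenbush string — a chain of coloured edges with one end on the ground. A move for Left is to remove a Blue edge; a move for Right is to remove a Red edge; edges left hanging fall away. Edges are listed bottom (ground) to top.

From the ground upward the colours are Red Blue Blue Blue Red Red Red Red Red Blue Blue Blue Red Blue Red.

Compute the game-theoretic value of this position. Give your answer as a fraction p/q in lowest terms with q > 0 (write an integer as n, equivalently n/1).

-3979/16384

Build g(s[:k]) for k = 1..15, string s = Red Blue Blue Blue Red Red Red Red Red Blue Blue Blue Red Blue Red.
step 1: add Red to get R; options L={ ∅ } R={ 0 } = -1
step 2: add Blue to get RB; options L={ -1 } R={ 0 } = -1/2
step 3: add Blue to get RBB; options L={ -1 -1/2 } R={ 0 } = -1/4
step 4: add Blue to get RBBB; options L={ -1 -1/2 -1/4 } R={ 0 } = -1/8
step 5: add Red to get RBBBR; options L={ -1 -1/2 -1/4 } R={ -1/8 0 } = -3/16
step 6: add Red to get RBBBRR; options L={ -1 -1/2 -1/4 } R={ -3/16 -1/8 0 } = -7/32
step 7: add Red to get RBBBRRR; options L={ -1 -1/2 -1/4 } R={ -7/32 -3/16 -1/8 0 } = -15/64
step 8: add Red to get RBBBRRRR; options L={ -1 -1/2 -1/4 } R={ -15/64 -7/32 -3/16 -1/8 0 } = -31/128
step 9: add Red to get RBBBRRRRR; options L={ -1 -1/2 -1/4 } R={ -31/128 -15/64 -7/32 -3/16 -1/8 0 } = -63/256
step 10: add Blue to get RBBBRRRRRB; options L={ -1 -1/2 -1/4 -63/256 } R={ -31/128 -15/64 -7/32 -3/16 -1/8 0 } = -125/512
step 11: add Blue to get RBBBRRRRRBB; options L={ -1 -1/2 -1/4 -63/256 -125/512 } R={ -31/128 -15/64 -7/32 -3/16 -1/8 0 } = -249/1024
step 12: add Blue to get RBBBRRRRRBBB; options L={ -1 -1/2 -1/4 -63/256 -125/512 -249/1024 } R={ -31/128 -15/64 -7/32 -3/16 -1/8 0 } = -497/2048
step 13: add Red to get RBBBRRRRRBBBR; options L={ -1 -1/2 -1/4 -63/256 -125/512 -249/1024 } R={ -497/2048 -31/128 -15/64 -7/32 -3/16 -1/8 0 } = -995/4096
step 14: add Blue to get RBBBRRRRRBBBRB; options L={ -1 -1/2 -1/4 -63/256 -125/512 -249/1024 -995/4096 } R={ -497/2048 -31/128 -15/64 -7/32 -3/16 -1/8 0 } = -1989/8192
step 15: add Red to get RBBBRRRRRBBBRBR; options L={ -1 -1/2 -1/4 -63/256 -125/512 -249/1024 -995/4096 } R={ -1989/8192 -497/2048 -31/128 -15/64 -7/32 -3/16 -1/8 0 } = -3979/16384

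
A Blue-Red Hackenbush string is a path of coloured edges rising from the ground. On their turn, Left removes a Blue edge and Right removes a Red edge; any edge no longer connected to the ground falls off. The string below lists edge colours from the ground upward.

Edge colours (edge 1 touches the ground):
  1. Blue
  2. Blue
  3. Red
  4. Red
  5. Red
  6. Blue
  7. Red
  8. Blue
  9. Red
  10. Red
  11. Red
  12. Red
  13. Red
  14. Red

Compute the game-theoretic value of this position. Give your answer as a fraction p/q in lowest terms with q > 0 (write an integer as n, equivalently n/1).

4737/4096

Build g(s[:k]) for k = 1..14, string s = Blue Blue Red Red Red Blue Red Blue Red Red Red Red Red Red.
g(B) = { 0 | ∅ } => 1
g(BB) = { 0; 1 | ∅ } => 2
g(BBR) = { 0; 1 | 2 } => 3/2
g(BBRR) = { 0; 1 | 3/2; 2 } => 5/4
g(BBRRR) = { 0; 1 | 5/4; 3/2; 2 } => 9/8
g(BBRRRB) = { 0; 1; 9/8 | 5/4; 3/2; 2 } => 19/16
g(BBRRRBR) = { 0; 1; 9/8 | 19/16; 5/4; 3/2; 2 } => 37/32
g(BBRRRBRB) = { 0; 1; 9/8; 37/32 | 19/16; 5/4; 3/2; 2 } => 75/64
g(BBRRRBRBR) = { 0; 1; 9/8; 37/32 | 75/64; 19/16; 5/4; 3/2; 2 } => 149/128
g(BBRRRBRBRR) = { 0; 1; 9/8; 37/32 | 149/128; 75/64; 19/16; 5/4; 3/2; 2 } => 297/256
g(BBRRRBRBRRR) = { 0; 1; 9/8; 37/32 | 297/256; 149/128; 75/64; 19/16; 5/4; 3/2; 2 } => 593/512
g(BBRRRBRBRRRR) = { 0; 1; 9/8; 37/32 | 593/512; 297/256; 149/128; 75/64; 19/16; 5/4; 3/2; 2 } => 1185/1024
g(BBRRRBRBRRRRR) = { 0; 1; 9/8; 37/32 | 1185/1024; 593/512; 297/256; 149/128; 75/64; 19/16; 5/4; 3/2; 2 } => 2369/2048
g(BBRRRBRBRRRRRR) = { 0; 1; 9/8; 37/32 | 2369/2048; 1185/1024; 593/512; 297/256; 149/128; 75/64; 19/16; 5/4; 3/2; 2 } => 4737/4096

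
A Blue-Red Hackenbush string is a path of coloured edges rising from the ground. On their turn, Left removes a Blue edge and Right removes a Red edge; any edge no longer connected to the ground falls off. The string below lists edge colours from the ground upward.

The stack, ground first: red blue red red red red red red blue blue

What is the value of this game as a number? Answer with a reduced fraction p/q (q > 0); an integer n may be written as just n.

Recurse on prefixes of the 10-edge string red blue red red red red red red blue blue:
edge 1 of 10 (red): { ∅ | 0 } — -1
edge 2 of 10 (blue): { -1 | 0 } — -1/2
edge 3 of 10 (red): { -1 | -1/2; 0 } — -3/4
edge 4 of 10 (red): { -1 | -3/4; -1/2; 0 } — -7/8
edge 5 of 10 (red): { -1 | -7/8; -3/4; -1/2; 0 } — -15/16
edge 6 of 10 (red): { -1 | -15/16; -7/8; -3/4; -1/2; 0 } — -31/32
edge 7 of 10 (red): { -1 | -31/32; -15/16; -7/8; -3/4; -1/2; 0 } — -63/64
edge 8 of 10 (red): { -1 | -63/64; -31/32; -15/16; -7/8; -3/4; -1/2; 0 } — -127/128
edge 9 of 10 (blue): { -1; -127/128 | -63/64; -31/32; -15/16; -7/8; -3/4; -1/2; 0 } — -253/256
edge 10 of 10 (blue): { -1; -127/128; -253/256 | -63/64; -31/32; -15/16; -7/8; -3/4; -1/2; 0 } — -505/512

-505/512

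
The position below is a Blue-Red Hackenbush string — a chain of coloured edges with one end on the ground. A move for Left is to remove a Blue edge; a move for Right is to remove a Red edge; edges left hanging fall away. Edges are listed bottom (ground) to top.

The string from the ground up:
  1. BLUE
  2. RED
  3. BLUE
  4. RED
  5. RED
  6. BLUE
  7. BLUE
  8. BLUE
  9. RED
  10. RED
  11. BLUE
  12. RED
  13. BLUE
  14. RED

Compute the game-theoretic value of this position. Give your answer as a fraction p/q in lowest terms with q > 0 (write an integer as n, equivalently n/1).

B: Left { 0 }, Right { ∅ } = simplest 1
BR: Left { 0 }, Right { 1 } = simplest 1/2
BRB: Left { 0 1/2 }, Right { 1 } = simplest 3/4
BRBR: Left { 0 1/2 }, Right { 3/4 1 } = simplest 5/8
BRBRR: Left { 0 1/2 }, Right { 5/8 3/4 1 } = simplest 9/16
BRBRRB: Left { 0 1/2 9/16 }, Right { 5/8 3/4 1 } = simplest 19/32
BRBRRBB: Left { 0 1/2 9/16 19/32 }, Right { 5/8 3/4 1 } = simplest 39/64
BRBRRBBB: Left { 0 1/2 9/16 19/32 39/64 }, Right { 5/8 3/4 1 } = simplest 79/128
BRBRRBBBR: Left { 0 1/2 9/16 19/32 39/64 }, Right { 79/128 5/8 3/4 1 } = simplest 157/256
BRBRRBBBRR: Left { 0 1/2 9/16 19/32 39/64 }, Right { 157/256 79/128 5/8 3/4 1 } = simplest 313/512
BRBRRBBBRRB: Left { 0 1/2 9/16 19/32 39/64 313/512 }, Right { 157/256 79/128 5/8 3/4 1 } = simplest 627/1024
BRBRRBBBRRBR: Left { 0 1/2 9/16 19/32 39/64 313/512 }, Right { 627/1024 157/256 79/128 5/8 3/4 1 } = simplest 1253/2048
BRBRRBBBRRBRB: Left { 0 1/2 9/16 19/32 39/64 313/512 1253/2048 }, Right { 627/1024 157/256 79/128 5/8 3/4 1 } = simplest 2507/4096
BRBRRBBBRRBRBR: Left { 0 1/2 9/16 19/32 39/64 313/512 1253/2048 }, Right { 2507/4096 627/1024 157/256 79/128 5/8 3/4 1 } = simplest 5013/8192

5013/8192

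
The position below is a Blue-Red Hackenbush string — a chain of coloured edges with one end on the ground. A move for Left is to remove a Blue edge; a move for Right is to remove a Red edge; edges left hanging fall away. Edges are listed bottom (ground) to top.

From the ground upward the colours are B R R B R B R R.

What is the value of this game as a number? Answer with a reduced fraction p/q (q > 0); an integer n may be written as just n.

41/128

step 1: add B to get B; options L={ 0 } R={ (no moves) } — 1
step 2: add R to get BR; options L={ 0 } R={ 1 } — 1/2
step 3: add R to get BRR; options L={ 0 } R={ 1/2,1 } — 1/4
step 4: add B to get BRRB; options L={ 0,1/4 } R={ 1/2,1 } — 3/8
step 5: add R to get BRRBR; options L={ 0,1/4 } R={ 3/8,1/2,1 } — 5/16
step 6: add B to get BRRBRB; options L={ 0,1/4,5/16 } R={ 3/8,1/2,1 } — 11/32
step 7: add R to get BRRBRBR; options L={ 0,1/4,5/16 } R={ 11/32,3/8,1/2,1 } — 21/64
step 8: add R to get BRRBRBRR; options L={ 0,1/4,5/16 } R={ 21/64,11/32,3/8,1/2,1 } — 41/128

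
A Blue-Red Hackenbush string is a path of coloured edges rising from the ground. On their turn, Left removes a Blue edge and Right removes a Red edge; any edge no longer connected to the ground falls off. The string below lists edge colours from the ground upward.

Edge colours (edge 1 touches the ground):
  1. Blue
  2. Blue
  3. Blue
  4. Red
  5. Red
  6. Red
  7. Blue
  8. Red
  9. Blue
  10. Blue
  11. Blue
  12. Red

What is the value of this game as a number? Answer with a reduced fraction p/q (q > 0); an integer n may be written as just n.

1117/512

Prefix values for Blue Blue Blue Red Red Red Blue Red Blue Blue Blue Red via {L|R} + simplicity:
B: Left { 0 }, Right { · } → simplest 1
BB: Left { 0, 1 }, Right { · } → simplest 2
BBB: Left { 0, 1, 2 }, Right { · } → simplest 3
BBBR: Left { 0, 1, 2 }, Right { 3 } → simplest 5/2
BBBRR: Left { 0, 1, 2 }, Right { 5/2, 3 } → simplest 9/4
BBBRRR: Left { 0, 1, 2 }, Right { 9/4, 5/2, 3 } → simplest 17/8
BBBRRRB: Left { 0, 1, 2, 17/8 }, Right { 9/4, 5/2, 3 } → simplest 35/16
BBBRRRBR: Left { 0, 1, 2, 17/8 }, Right { 35/16, 9/4, 5/2, 3 } → simplest 69/32
BBBRRRBRB: Left { 0, 1, 2, 17/8, 69/32 }, Right { 35/16, 9/4, 5/2, 3 } → simplest 139/64
BBBRRRBRBB: Left { 0, 1, 2, 17/8, 69/32, 139/64 }, Right { 35/16, 9/4, 5/2, 3 } → simplest 279/128
BBBRRRBRBBB: Left { 0, 1, 2, 17/8, 69/32, 139/64, 279/128 }, Right { 35/16, 9/4, 5/2, 3 } → simplest 559/256
BBBRRRBRBBBR: Left { 0, 1, 2, 17/8, 69/32, 139/64, 279/128 }, Right { 559/256, 35/16, 9/4, 5/2, 3 } → simplest 1117/512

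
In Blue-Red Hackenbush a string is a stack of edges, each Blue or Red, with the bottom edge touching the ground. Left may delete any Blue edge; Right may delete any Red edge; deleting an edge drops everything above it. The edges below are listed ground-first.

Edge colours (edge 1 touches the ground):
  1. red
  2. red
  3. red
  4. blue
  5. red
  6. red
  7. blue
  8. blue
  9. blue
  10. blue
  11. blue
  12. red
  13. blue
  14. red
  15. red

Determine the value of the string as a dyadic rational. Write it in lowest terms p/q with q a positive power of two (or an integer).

v_1 [r]  L=[(no moves)]  R=[0]  → -1
v_2 [rr]  L=[(no moves)]  R=[-1, 0]  → -2
v_3 [rrr]  L=[(no moves)]  R=[-2, -1, 0]  → -3
v_4 [rrrb]  L=[-3]  R=[-2, -1, 0]  → -5/2
v_5 [rrrbr]  L=[-3]  R=[-5/2, -2, -1, 0]  → -11/4
v_6 [rrrbrr]  L=[-3]  R=[-11/4, -5/2, -2, -1, 0]  → -23/8
v_7 [rrrbrrb]  L=[-3, -23/8]  R=[-11/4, -5/2, -2, -1, 0]  → -45/16
v_8 [rrrbrrbb]  L=[-3, -23/8, -45/16]  R=[-11/4, -5/2, -2, -1, 0]  → -89/32
v_9 [rrrbrrbbb]  L=[-3, -23/8, -45/16, -89/32]  R=[-11/4, -5/2, -2, -1, 0]  → -177/64
v_10 [rrrbrrbbbb]  L=[-3, -23/8, -45/16, -89/32, -177/64]  R=[-11/4, -5/2, -2, -1, 0]  → -353/128
v_11 [rrrbrrbbbbb]  L=[-3, -23/8, -45/16, -89/32, -177/64, -353/128]  R=[-11/4, -5/2, -2, -1, 0]  → -705/256
v_12 [rrrbrrbbbbbr]  L=[-3, -23/8, -45/16, -89/32, -177/64, -353/128]  R=[-705/256, -11/4, -5/2, -2, -1, 0]  → -1411/512
v_13 [rrrbrrbbbbbrb]  L=[-3, -23/8, -45/16, -89/32, -177/64, -353/128, -1411/512]  R=[-705/256, -11/4, -5/2, -2, -1, 0]  → -2821/1024
v_14 [rrrbrrbbbbbrbr]  L=[-3, -23/8, -45/16, -89/32, -177/64, -353/128, -1411/512]  R=[-2821/1024, -705/256, -11/4, -5/2, -2, -1, 0]  → -5643/2048
v_15 [rrrbrrbbbbbrbrr]  L=[-3, -23/8, -45/16, -89/32, -177/64, -353/128, -1411/512]  R=[-5643/2048, -2821/1024, -705/256, -11/4, -5/2, -2, -1, 0]  → -11287/4096

-11287/4096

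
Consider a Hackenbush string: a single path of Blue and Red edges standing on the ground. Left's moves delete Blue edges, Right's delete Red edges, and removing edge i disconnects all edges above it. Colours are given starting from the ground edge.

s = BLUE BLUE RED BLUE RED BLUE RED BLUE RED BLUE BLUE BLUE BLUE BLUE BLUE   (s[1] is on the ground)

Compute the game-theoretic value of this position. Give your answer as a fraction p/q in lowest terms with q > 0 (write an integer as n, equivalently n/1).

B: Left { 0 }, Right { — } so simplest 1
BB: Left { 0, 1 }, Right { — } so simplest 2
BBR: Left { 0, 1 }, Right { 2 } so simplest 3/2
BBRB: Left { 0, 1, 3/2 }, Right { 2 } so simplest 7/4
BBRBR: Left { 0, 1, 3/2 }, Right { 7/4, 2 } so simplest 13/8
BBRBRB: Left { 0, 1, 3/2, 13/8 }, Right { 7/4, 2 } so simplest 27/16
BBRBRBR: Left { 0, 1, 3/2, 13/8 }, Right { 27/16, 7/4, 2 } so simplest 53/32
BBRBRBRB: Left { 0, 1, 3/2, 13/8, 53/32 }, Right { 27/16, 7/4, 2 } so simplest 107/64
BBRBRBRBR: Left { 0, 1, 3/2, 13/8, 53/32 }, Right { 107/64, 27/16, 7/4, 2 } so simplest 213/128
BBRBRBRBRB: Left { 0, 1, 3/2, 13/8, 53/32, 213/128 }, Right { 107/64, 27/16, 7/4, 2 } so simplest 427/256
BBRBRBRBRBB: Left { 0, 1, 3/2, 13/8, 53/32, 213/128, 427/256 }, Right { 107/64, 27/16, 7/4, 2 } so simplest 855/512
BBRBRBRBRBBB: Left { 0, 1, 3/2, 13/8, 53/32, 213/128, 427/256, 855/512 }, Right { 107/64, 27/16, 7/4, 2 } so simplest 1711/1024
BBRBRBRBRBBBB: Left { 0, 1, 3/2, 13/8, 53/32, 213/128, 427/256, 855/512, 1711/1024 }, Right { 107/64, 27/16, 7/4, 2 } so simplest 3423/2048
BBRBRBRBRBBBBB: Left { 0, 1, 3/2, 13/8, 53/32, 213/128, 427/256, 855/512, 1711/1024, 3423/2048 }, Right { 107/64, 27/16, 7/4, 2 } so simplest 6847/4096
BBRBRBRBRBBBBBB: Left { 0, 1, 3/2, 13/8, 53/32, 213/128, 427/256, 855/512, 1711/1024, 3423/2048, 6847/4096 }, Right { 107/64, 27/16, 7/4, 2 } so simplest 13695/8192

13695/8192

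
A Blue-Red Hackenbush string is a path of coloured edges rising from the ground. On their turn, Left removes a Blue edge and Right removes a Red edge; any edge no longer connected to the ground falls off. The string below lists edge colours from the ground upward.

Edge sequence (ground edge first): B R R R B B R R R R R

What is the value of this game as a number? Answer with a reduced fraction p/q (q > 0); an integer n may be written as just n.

193/1024

val(B) = { 0 | ∅ } ⇒ 1
val(BR) = { 0 | 1 } ⇒ 1/2
val(BRR) = { 0 | 1/2, 1 } ⇒ 1/4
val(BRRR) = { 0 | 1/4, 1/2, 1 } ⇒ 1/8
val(BRRRB) = { 0, 1/8 | 1/4, 1/2, 1 } ⇒ 3/16
val(BRRRBB) = { 0, 1/8, 3/16 | 1/4, 1/2, 1 } ⇒ 7/32
val(BRRRBBR) = { 0, 1/8, 3/16 | 7/32, 1/4, 1/2, 1 } ⇒ 13/64
val(BRRRBBRR) = { 0, 1/8, 3/16 | 13/64, 7/32, 1/4, 1/2, 1 } ⇒ 25/128
val(BRRRBBRRR) = { 0, 1/8, 3/16 | 25/128, 13/64, 7/32, 1/4, 1/2, 1 } ⇒ 49/256
val(BRRRBBRRRR) = { 0, 1/8, 3/16 | 49/256, 25/128, 13/64, 7/32, 1/4, 1/2, 1 } ⇒ 97/512
val(BRRRBBRRRRR) = { 0, 1/8, 3/16 | 97/512, 49/256, 25/128, 13/64, 7/32, 1/4, 1/2, 1 } ⇒ 193/1024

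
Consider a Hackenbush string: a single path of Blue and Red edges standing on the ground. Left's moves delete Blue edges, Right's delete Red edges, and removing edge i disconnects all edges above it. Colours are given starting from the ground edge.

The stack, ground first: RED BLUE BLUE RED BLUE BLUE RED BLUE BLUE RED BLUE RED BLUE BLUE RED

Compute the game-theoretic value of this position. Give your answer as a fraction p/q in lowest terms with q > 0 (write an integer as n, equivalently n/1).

-4691/16384

Build val(s[:k]) for k = 1..15, string s = RED BLUE BLUE RED BLUE BLUE RED BLUE BLUE RED BLUE RED BLUE BLUE RED.
val(R) = { (no moves) | 0 } — -1
val(RB) = { -1 | 0 } — -1/2
val(RBB) = { -1; -1/2 | 0 } — -1/4
val(RBBR) = { -1; -1/2 | -1/4; 0 } — -3/8
val(RBBRB) = { -1; -1/2; -3/8 | -1/4; 0 } — -5/16
val(RBBRBB) = { -1; -1/2; -3/8; -5/16 | -1/4; 0 } — -9/32
val(RBBRBBR) = { -1; -1/2; -3/8; -5/16 | -9/32; -1/4; 0 } — -19/64
val(RBBRBBRB) = { -1; -1/2; -3/8; -5/16; -19/64 | -9/32; -1/4; 0 } — -37/128
val(RBBRBBRBB) = { -1; -1/2; -3/8; -5/16; -19/64; -37/128 | -9/32; -1/4; 0 } — -73/256
val(RBBRBBRBBR) = { -1; -1/2; -3/8; -5/16; -19/64; -37/128 | -73/256; -9/32; -1/4; 0 } — -147/512
val(RBBRBBRBBRB) = { -1; -1/2; -3/8; -5/16; -19/64; -37/128; -147/512 | -73/256; -9/32; -1/4; 0 } — -293/1024
val(RBBRBBRBBRBR) = { -1; -1/2; -3/8; -5/16; -19/64; -37/128; -147/512 | -293/1024; -73/256; -9/32; -1/4; 0 } — -587/2048
val(RBBRBBRBBRBRB) = { -1; -1/2; -3/8; -5/16; -19/64; -37/128; -147/512; -587/2048 | -293/1024; -73/256; -9/32; -1/4; 0 } — -1173/4096
val(RBBRBBRBBRBRBB) = { -1; -1/2; -3/8; -5/16; -19/64; -37/128; -147/512; -587/2048; -1173/4096 | -293/1024; -73/256; -9/32; -1/4; 0 } — -2345/8192
val(RBBRBBRBBRBRBBR) = { -1; -1/2; -3/8; -5/16; -19/64; -37/128; -147/512; -587/2048; -1173/4096 | -2345/8192; -293/1024; -73/256; -9/32; -1/4; 0 } — -4691/16384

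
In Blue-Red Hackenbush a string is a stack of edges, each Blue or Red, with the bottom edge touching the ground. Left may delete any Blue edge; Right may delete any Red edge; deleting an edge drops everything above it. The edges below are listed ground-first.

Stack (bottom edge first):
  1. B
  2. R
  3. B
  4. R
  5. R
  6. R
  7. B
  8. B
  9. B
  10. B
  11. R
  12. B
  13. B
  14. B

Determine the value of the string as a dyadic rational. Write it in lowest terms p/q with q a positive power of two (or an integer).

4591/8192

v(B) = { 0 | none } = 1
v(BR) = { 0 | 1 } = 1/2
v(BRB) = { 0; 1/2 | 1 } = 3/4
v(BRBR) = { 0; 1/2 | 3/4; 1 } = 5/8
v(BRBRR) = { 0; 1/2 | 5/8; 3/4; 1 } = 9/16
v(BRBRRR) = { 0; 1/2 | 9/16; 5/8; 3/4; 1 } = 17/32
v(BRBRRRB) = { 0; 1/2; 17/32 | 9/16; 5/8; 3/4; 1 } = 35/64
v(BRBRRRBB) = { 0; 1/2; 17/32; 35/64 | 9/16; 5/8; 3/4; 1 } = 71/128
v(BRBRRRBBB) = { 0; 1/2; 17/32; 35/64; 71/128 | 9/16; 5/8; 3/4; 1 } = 143/256
v(BRBRRRBBBB) = { 0; 1/2; 17/32; 35/64; 71/128; 143/256 | 9/16; 5/8; 3/4; 1 } = 287/512
v(BRBRRRBBBBR) = { 0; 1/2; 17/32; 35/64; 71/128; 143/256 | 287/512; 9/16; 5/8; 3/4; 1 } = 573/1024
v(BRBRRRBBBBRB) = { 0; 1/2; 17/32; 35/64; 71/128; 143/256; 573/1024 | 287/512; 9/16; 5/8; 3/4; 1 } = 1147/2048
v(BRBRRRBBBBRBB) = { 0; 1/2; 17/32; 35/64; 71/128; 143/256; 573/1024; 1147/2048 | 287/512; 9/16; 5/8; 3/4; 1 } = 2295/4096
v(BRBRRRBBBBRBBB) = { 0; 1/2; 17/32; 35/64; 71/128; 143/256; 573/1024; 1147/2048; 2295/4096 | 287/512; 9/16; 5/8; 3/4; 1 } = 4591/8192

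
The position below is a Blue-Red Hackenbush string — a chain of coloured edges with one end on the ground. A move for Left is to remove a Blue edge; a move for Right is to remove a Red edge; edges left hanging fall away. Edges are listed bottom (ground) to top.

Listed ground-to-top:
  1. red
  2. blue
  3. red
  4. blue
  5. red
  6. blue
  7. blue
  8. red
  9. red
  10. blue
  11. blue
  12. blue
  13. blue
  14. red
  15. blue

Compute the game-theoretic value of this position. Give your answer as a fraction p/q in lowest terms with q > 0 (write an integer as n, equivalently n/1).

-10629/16384

edge 1 of 15 (red): { (no moves) | 0 } gives -1
edge 2 of 15 (blue): { -1 | 0 } gives -1/2
edge 3 of 15 (red): { -1 | -1/2,0 } gives -3/4
edge 4 of 15 (blue): { -1,-3/4 | -1/2,0 } gives -5/8
edge 5 of 15 (red): { -1,-3/4 | -5/8,-1/2,0 } gives -11/16
edge 6 of 15 (blue): { -1,-3/4,-11/16 | -5/8,-1/2,0 } gives -21/32
edge 7 of 15 (blue): { -1,-3/4,-11/16,-21/32 | -5/8,-1/2,0 } gives -41/64
edge 8 of 15 (red): { -1,-3/4,-11/16,-21/32 | -41/64,-5/8,-1/2,0 } gives -83/128
edge 9 of 15 (red): { -1,-3/4,-11/16,-21/32 | -83/128,-41/64,-5/8,-1/2,0 } gives -167/256
edge 10 of 15 (blue): { -1,-3/4,-11/16,-21/32,-167/256 | -83/128,-41/64,-5/8,-1/2,0 } gives -333/512
edge 11 of 15 (blue): { -1,-3/4,-11/16,-21/32,-167/256,-333/512 | -83/128,-41/64,-5/8,-1/2,0 } gives -665/1024
edge 12 of 15 (blue): { -1,-3/4,-11/16,-21/32,-167/256,-333/512,-665/1024 | -83/128,-41/64,-5/8,-1/2,0 } gives -1329/2048
edge 13 of 15 (blue): { -1,-3/4,-11/16,-21/32,-167/256,-333/512,-665/1024,-1329/2048 | -83/128,-41/64,-5/8,-1/2,0 } gives -2657/4096
edge 14 of 15 (red): { -1,-3/4,-11/16,-21/32,-167/256,-333/512,-665/1024,-1329/2048 | -2657/4096,-83/128,-41/64,-5/8,-1/2,0 } gives -5315/8192
edge 15 of 15 (blue): { -1,-3/4,-11/16,-21/32,-167/256,-333/512,-665/1024,-1329/2048,-5315/8192 | -2657/4096,-83/128,-41/64,-5/8,-1/2,0 } gives -10629/16384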